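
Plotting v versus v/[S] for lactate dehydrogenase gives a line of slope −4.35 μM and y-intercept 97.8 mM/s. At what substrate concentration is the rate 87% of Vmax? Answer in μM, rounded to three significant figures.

29.1 μM

The Eadie–Hofstee slope gives Km = 4.35 μM (slope = −Km).
v/Vmax = [S]/(Km+[S]) = 0.87 ⇒ [S] = Km·0.87/(1−0.87) = 4.35 × 6.692 = 29.1 μM.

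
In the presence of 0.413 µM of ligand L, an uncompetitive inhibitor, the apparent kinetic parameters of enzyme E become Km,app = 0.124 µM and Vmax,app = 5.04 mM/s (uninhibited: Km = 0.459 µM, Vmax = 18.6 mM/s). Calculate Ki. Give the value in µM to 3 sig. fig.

0.154 µM

Uncompetitive: Vmax,app = Vmax/α (and Km,app = Km/α) with α = 1 + [I]/Ki.
α = Vmax/Vmax,app = 18.6/5.04 = 3.690.
Since α = 1 + [I]/Ki, [I]/Ki = 3.690 − 1 = 2.690 and Ki = 0.413/2.690 = 0.154 µM.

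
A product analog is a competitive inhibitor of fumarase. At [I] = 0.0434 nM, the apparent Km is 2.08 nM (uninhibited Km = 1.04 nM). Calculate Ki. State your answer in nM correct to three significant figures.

Competitive: Km,app = α·Km with α = 1 + [I]/Ki.
α = Km,app/Km = 2.08/1.04 = 2.000.
Since α = 1 + [I]/Ki, [I]/Ki = 2.000 − 1 = 1.000 and Ki = 0.0434/1.000 = 0.0434 nM.

0.0434 nM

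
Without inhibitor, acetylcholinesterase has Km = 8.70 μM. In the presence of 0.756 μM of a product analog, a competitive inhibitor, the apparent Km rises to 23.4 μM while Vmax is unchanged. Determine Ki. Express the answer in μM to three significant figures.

Competitive: Km,app = α·Km with α = 1 + [I]/Ki.
α = Km,app/Km = 23.4/8.70 = 2.690.
Ki = [I]/(α − 1) = 0.756/1.690 = 0.447 μM.

0.447 μM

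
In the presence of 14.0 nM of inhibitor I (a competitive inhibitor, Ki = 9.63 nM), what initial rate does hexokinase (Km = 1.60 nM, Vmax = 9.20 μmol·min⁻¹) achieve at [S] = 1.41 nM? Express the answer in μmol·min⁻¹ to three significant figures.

With α = 1 + [I]/Ki = 1 + 14.0/9.63 = 2.454, the competitive rate law is v = Vmax[S] / (αKm + [S]).
v = 9.20×1.41 / (2.454×1.60 + 1.41) = 12.97/5.336 = 2.43 μmol·min⁻¹.

2.43 μmol·min⁻¹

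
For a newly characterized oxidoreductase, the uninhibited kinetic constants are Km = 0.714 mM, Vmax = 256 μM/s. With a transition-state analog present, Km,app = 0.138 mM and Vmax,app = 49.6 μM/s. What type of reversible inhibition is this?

Both Km and Vmax decrease by the same factor (~5.16-fold) — characteristic of uncompetitive inhibition.

uncompetitive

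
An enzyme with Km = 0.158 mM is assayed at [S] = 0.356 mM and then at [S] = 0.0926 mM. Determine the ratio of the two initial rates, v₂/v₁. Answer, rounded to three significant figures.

0.534

Since Vmax cancels, v₂/v₁ = [S]₂(Km+[S]₁) / [S]₁(Km+[S]₂).
= 0.0926×(0.158+0.356) / (0.356×(0.158+0.0926)) = 0.04760/0.08921 = 0.534.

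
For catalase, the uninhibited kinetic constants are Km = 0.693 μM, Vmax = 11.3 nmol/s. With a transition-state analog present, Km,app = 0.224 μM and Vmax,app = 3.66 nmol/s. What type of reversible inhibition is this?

Both Km and Vmax decrease by the same factor (~3.09-fold) — characteristic of uncompetitive inhibition.

uncompetitive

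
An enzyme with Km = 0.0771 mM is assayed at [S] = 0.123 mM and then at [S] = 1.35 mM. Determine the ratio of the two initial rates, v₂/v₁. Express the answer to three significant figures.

1.54

The fractional saturations are [S]/(Km+[S]) = 0.123/0.2001 = 0.6147 and 1.35/1.427 = 0.9460.
v₂/v₁ is just their ratio: 0.9460/0.6147 = 1.54.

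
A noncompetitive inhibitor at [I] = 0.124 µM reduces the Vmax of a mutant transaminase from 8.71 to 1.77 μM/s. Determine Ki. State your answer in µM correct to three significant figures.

0.0316 µM

Noncompetitive: Vmax,app = Vmax/α with α = 1 + [I]/Ki.
α = Vmax/Vmax,app = 8.71/1.77 = 4.921.
Since α = 1 + [I]/Ki, [I]/Ki = 4.921 − 1 = 3.921 and Ki = 0.124/3.921 = 0.0316 µM.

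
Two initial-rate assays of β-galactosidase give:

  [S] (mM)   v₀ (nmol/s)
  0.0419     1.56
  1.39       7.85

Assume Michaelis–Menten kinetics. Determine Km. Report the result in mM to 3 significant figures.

In reciprocal form, 1/v = (Km/Vmax)·(1/[S]) + 1/Vmax. The two points give (1/[S], 1/v) = (23.87, 0.6410) and (0.7194, 0.1274).
Slope = (0.6410 − 0.1274)/(23.87 − 0.7194) = 0.02219; intercept = 0.6410 − 0.02219×23.87 = 0.1114.
Vmax = 1/intercept = 8.97 nmol/s; Km = slope × Vmax = 0.02219 × 8.97 = 0.199 mM.

0.199 mM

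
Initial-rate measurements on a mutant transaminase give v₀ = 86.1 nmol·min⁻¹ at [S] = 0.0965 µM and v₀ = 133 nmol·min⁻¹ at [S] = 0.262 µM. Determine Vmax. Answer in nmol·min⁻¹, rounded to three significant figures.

195 nmol·min⁻¹

From v = Vmax[S]/(Km+[S]), each point gives Vmax = v(Km+[S])/[S].
Equating: 86.1(Km+0.0965)/0.0965 = 133(Km+0.262)/0.262.
892.2·Km + 86.1 = 507.6·Km + 133, so (892.2 − 507.6)·Km = 133 − 86.1.
Km = 46.90/384.6 = 0.122 µM; then Vmax = 86.1(0.122+0.0965)/0.0965 = 195 nmol·min⁻¹.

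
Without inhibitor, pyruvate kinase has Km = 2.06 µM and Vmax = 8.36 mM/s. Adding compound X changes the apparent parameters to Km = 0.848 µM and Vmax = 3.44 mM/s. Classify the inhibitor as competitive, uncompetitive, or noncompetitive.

uncompetitive

Both Km and Vmax decrease by the same factor (~2.43-fold) — characteristic of uncompetitive inhibition.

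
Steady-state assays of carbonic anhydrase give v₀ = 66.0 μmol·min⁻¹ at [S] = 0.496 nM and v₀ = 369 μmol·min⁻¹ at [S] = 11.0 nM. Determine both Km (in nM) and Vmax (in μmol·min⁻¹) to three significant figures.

Km = 3.04 nM; Vmax = 471 μmol·min⁻¹

In reciprocal form, 1/v = (Km/Vmax)·(1/[S]) + 1/Vmax. The two points give (1/[S], 1/v) = (2.016, 0.01515) and (0.09091, 0.002710).
Slope = (0.01515 − 0.002710)/(2.016 − 0.09091) = 0.006462; intercept = 0.01515 − 0.006462×2.016 = 0.002123.
Vmax = 1/intercept = 471 μmol·min⁻¹; Km = slope × Vmax = 0.006462 × 471 = 3.04 nM.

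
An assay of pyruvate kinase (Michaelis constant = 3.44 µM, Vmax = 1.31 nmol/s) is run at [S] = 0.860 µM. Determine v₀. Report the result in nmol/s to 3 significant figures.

0.262 nmol/s

[S]/(Km+[S]) = 0.860/4.300 = 0.2000, the fractional saturation.
v = 0.2000 × Vmax = 0.2000 × 1.31 = 0.262 nmol/s.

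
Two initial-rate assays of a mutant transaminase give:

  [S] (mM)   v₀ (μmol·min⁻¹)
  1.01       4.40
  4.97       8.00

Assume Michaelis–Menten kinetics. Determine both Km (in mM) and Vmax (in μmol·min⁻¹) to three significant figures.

From v = Vmax[S]/(Km+[S]), each point gives Vmax = v(Km+[S])/[S].
Equating: 4.40(Km+1.01)/1.01 = 8.00(Km+4.97)/4.97.
4.356·Km + 4.40 = 1.610·Km + 8.00, so (4.356 − 1.610)·Km = 8.00 − 4.40.
Km = 3.600/2.747 = 1.31 mM; then Vmax = 4.40(1.31+1.01)/1.01 = 10.1 μmol·min⁻¹.

Km = 1.31 mM; Vmax = 10.1 μmol·min⁻¹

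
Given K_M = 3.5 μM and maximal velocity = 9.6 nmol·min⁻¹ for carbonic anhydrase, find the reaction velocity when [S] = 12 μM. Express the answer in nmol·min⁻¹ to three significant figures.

7.43 nmol·min⁻¹

[S]/(Km+[S]) = 12/15.50 = 0.7742, the fractional saturation.
v = 0.7742 × Vmax = 0.7742 × 9.6 = 7.43 nmol·min⁻¹.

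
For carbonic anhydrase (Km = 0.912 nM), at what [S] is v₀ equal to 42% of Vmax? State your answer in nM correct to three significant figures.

v/Vmax = [S]/(Km+[S]) = 0.42, so [S] = Km·0.42/(1 − 0.42) = 0.912 × 0.7241.
[S] = 0.660 nM.

0.660 nM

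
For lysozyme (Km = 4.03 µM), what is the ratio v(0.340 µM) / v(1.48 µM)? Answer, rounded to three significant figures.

The fractional saturations are [S]/(Km+[S]) = 1.48/5.510 = 0.2686 and 0.340/4.370 = 0.07780.
v₂/v₁ is just their ratio: 0.07780/0.2686 = 0.290.

0.290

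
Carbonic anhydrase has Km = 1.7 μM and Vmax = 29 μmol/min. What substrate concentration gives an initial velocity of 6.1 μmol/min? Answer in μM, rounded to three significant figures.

0.453 μM

The required fractional saturation is v/Vmax = 6.1/29 = 0.2103.
Then [S]/(Km+[S]) = 0.2103 ⇒ [S] = 1.7 × 0.2103/(1 − 0.2103) = 0.453 μM.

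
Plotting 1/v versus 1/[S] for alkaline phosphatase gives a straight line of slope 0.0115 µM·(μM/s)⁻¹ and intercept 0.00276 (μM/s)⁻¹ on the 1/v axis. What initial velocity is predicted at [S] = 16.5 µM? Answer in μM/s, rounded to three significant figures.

The y-intercept is 1/Vmax, so Vmax = 1/0.00276 = 362 μM/s.
The slope is Km/Vmax, so Km = 0.0115 × 362 = 4.17 µM.
Then v = 362 × 16.5/(4.17 + 16.5) = 289 μM/s.

289 μM/s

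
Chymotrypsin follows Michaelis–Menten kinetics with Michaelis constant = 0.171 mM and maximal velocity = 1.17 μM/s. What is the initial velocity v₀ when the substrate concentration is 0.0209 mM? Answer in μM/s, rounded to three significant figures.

0.127 μM/s

[S]/(Km+[S]) = 0.0209/0.1919 = 0.1089, the fractional saturation.
v = 0.1089 × Vmax = 0.1089 × 1.17 = 0.127 μM/s.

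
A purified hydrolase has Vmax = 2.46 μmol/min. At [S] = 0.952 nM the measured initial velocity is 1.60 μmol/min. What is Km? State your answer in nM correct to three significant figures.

From v = Vmax[S]/(Km+[S]), Km = [S](Vmax − v)/v.
Km = 0.952 × (2.46 − 1.60) / 1.60 = 0.8187/1.60 = 0.512 nM.

0.512 nM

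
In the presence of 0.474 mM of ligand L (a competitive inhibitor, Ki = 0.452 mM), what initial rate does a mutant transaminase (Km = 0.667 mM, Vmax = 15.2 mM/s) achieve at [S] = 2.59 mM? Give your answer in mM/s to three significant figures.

With α = 1 + [I]/Ki = 1 + 0.474/0.452 = 2.049, the competitive rate law is v = Vmax[S] / (αKm + [S]).
v = 15.2×2.59 / (2.049×0.667 + 2.59) = 39.37/3.956 = 9.95 mM/s.

9.95 mM/s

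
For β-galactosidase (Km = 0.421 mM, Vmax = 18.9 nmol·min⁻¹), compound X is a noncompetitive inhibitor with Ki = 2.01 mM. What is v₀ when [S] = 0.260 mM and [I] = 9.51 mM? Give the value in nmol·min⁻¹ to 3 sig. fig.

With α = 1 + [I]/Ki = 1 + 9.51/2.01 = 5.731, the noncompetitive rate law is v = (Vmax/α)·[S] / (Km + [S]).
v = (18.9/5.731)×0.260 / (0.421 + 0.260) = 0.8574/0.6810 = 1.26 nmol·min⁻¹.

1.26 nmol·min⁻¹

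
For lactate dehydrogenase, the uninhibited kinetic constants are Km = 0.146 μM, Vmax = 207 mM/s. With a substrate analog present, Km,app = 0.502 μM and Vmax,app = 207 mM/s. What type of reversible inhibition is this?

Km increases (0.146 → 0.502 μM) while Vmax is unchanged — the hallmark of competitive inhibition.

competitive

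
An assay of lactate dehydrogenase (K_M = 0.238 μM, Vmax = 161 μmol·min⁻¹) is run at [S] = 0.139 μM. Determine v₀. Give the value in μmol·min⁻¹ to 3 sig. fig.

59.4 μmol·min⁻¹

[S]/(Km+[S]) = 0.139/0.3770 = 0.3687, the fractional saturation.
v = 0.3687 × Vmax = 0.3687 × 161 = 59.4 μmol·min⁻¹.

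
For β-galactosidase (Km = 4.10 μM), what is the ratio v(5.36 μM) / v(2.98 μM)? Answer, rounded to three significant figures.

1.35

The fractional saturations are [S]/(Km+[S]) = 2.98/7.080 = 0.4209 and 5.36/9.460 = 0.5666.
v₂/v₁ is just their ratio: 0.5666/0.4209 = 1.35.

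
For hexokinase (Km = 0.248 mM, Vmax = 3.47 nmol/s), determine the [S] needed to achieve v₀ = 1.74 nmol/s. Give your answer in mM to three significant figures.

0.249 mM

The required fractional saturation is v/Vmax = 1.74/3.47 = 0.5014.
Then [S]/(Km+[S]) = 0.5014 ⇒ [S] = 0.248 × 0.5014/(1 − 0.5014) = 0.249 mM.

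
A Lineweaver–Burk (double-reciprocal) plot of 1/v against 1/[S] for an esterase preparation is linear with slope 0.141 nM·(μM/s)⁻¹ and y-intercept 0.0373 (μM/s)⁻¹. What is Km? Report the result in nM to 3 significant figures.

3.78 nM

y-intercept = 1/Vmax ⇒ Vmax = 26.8 μM/s; slope = Km/Vmax ⇒ Km = slope × Vmax.
Km = 0.141 × 26.8 = 3.78 nM.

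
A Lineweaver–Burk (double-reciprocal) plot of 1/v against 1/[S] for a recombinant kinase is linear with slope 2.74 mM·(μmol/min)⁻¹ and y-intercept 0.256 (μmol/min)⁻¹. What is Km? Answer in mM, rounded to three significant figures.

y-intercept = 1/Vmax ⇒ Vmax = 3.91 μmol/min; slope = Km/Vmax ⇒ Km = slope × Vmax.
Km = 2.74 × 3.91 = 10.7 mM.

10.7 mM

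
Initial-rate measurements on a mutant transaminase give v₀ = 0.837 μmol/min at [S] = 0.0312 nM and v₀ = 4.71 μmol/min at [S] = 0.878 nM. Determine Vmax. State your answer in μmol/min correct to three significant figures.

5.68 μmol/min

From v = Vmax[S]/(Km+[S]), each point gives Vmax = v(Km+[S])/[S].
Equating: 0.837(Km+0.0312)/0.0312 = 4.71(Km+0.878)/0.878.
26.83·Km + 0.837 = 5.364·Km + 4.71, so (26.83 − 5.364)·Km = 4.71 − 0.837.
Km = 3.873/21.46 = 0.180 nM; then Vmax = 0.837(0.180+0.0312)/0.0312 = 5.68 μmol/min.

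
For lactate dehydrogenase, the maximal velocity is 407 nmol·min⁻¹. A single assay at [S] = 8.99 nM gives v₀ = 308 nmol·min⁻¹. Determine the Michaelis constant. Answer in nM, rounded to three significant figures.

v/Vmax = 308/407 = 0.7568 = [S]/(Km+[S]).
So Km + [S] = [S]/0.7568 = 11.88 nM, giving Km = 11.88 − 8.99 = 2.89 nM.

2.89 nM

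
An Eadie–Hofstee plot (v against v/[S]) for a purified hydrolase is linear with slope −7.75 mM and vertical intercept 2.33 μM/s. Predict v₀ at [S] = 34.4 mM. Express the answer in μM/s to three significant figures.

1.90 μM/s

In the Eadie–Hofstee form v = Vmax − Km·(v/[S]), the slope is −Km and the intercept is Vmax, so Km = 7.75 mM and Vmax = 2.33 μM/s.
v = 2.33 × 34.4/(7.75 + 34.4) = 1.90 μM/s.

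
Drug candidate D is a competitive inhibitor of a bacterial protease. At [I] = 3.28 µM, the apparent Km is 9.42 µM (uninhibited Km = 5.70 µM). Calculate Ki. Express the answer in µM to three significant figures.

Competitive: Km,app = α·Km with α = 1 + [I]/Ki.
α = Km,app/Km = 9.42/5.70 = 1.653.
Ki = [I]/(α − 1) = 3.28/0.6526 = 5.03 µM.

5.03 µM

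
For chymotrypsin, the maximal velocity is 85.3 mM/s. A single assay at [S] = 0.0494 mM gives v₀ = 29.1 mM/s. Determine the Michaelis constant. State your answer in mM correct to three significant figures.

From v = Vmax[S]/(Km+[S]), Km = [S](Vmax − v)/v.
Km = 0.0494 × (85.3 − 29.1) / 29.1 = 2.776/29.1 = 0.0954 mM.

0.0954 mM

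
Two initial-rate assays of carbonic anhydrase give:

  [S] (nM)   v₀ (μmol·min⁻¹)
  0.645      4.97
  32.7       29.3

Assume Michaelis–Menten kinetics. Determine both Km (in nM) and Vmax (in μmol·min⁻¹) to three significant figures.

From v = Vmax[S]/(Km+[S]), each point gives Vmax = v(Km+[S])/[S].
Equating: 4.97(Km+0.645)/0.645 = 29.3(Km+32.7)/32.7.
7.705·Km + 4.97 = 0.8960·Km + 29.3, so (7.705 − 0.8960)·Km = 29.3 − 4.97.
Km = 24.33/6.809 = 3.57 nM; then Vmax = 4.97(3.57+0.645)/0.645 = 32.5 μmol·min⁻¹.

Km = 3.57 nM; Vmax = 32.5 μmol·min⁻¹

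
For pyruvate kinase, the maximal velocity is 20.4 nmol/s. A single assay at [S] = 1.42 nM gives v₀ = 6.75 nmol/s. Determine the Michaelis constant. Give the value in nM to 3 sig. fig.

2.87 nM

v/Vmax = 6.75/20.4 = 0.3309 = [S]/(Km+[S]).
So Km + [S] = [S]/0.3309 = 4.292 nM, giving Km = 4.292 − 1.42 = 2.87 nM.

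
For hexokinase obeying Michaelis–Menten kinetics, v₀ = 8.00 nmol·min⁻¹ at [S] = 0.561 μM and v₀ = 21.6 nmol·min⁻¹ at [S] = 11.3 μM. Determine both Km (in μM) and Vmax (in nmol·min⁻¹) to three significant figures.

From v = Vmax[S]/(Km+[S]), each point gives Vmax = v(Km+[S])/[S].
Equating: 8.00(Km+0.561)/0.561 = 21.6(Km+11.3)/11.3.
14.26·Km + 8.00 = 1.912·Km + 21.6, so (14.26 − 1.912)·Km = 21.6 − 8.00.
Km = 13.60/12.35 = 1.10 μM; then Vmax = 8.00(1.10+0.561)/0.561 = 23.7 nmol·min⁻¹.

Km = 1.10 μM; Vmax = 23.7 nmol·min⁻¹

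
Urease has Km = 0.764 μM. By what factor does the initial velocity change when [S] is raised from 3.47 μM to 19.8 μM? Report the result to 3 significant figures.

Since Vmax cancels, v₂/v₁ = [S]₂(Km+[S]₁) / [S]₁(Km+[S]₂).
= 19.8×(0.764+3.47) / (3.47×(0.764+19.8)) = 83.83/71.36 = 1.17.

1.17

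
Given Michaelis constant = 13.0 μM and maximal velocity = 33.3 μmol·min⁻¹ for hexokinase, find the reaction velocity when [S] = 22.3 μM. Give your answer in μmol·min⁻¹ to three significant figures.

21.0 μmol·min⁻¹

[S]/(Km+[S]) = 22.3/35.30 = 0.6317, the fractional saturation.
v = 0.6317 × Vmax = 0.6317 × 33.3 = 21.0 μmol·min⁻¹.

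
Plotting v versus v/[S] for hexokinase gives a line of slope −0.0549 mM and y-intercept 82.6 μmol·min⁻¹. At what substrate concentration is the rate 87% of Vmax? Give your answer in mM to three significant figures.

0.367 mM

The Eadie–Hofstee slope gives Km = 0.0549 mM (slope = −Km).
v/Vmax = [S]/(Km+[S]) = 0.87 ⇒ [S] = Km·0.87/(1−0.87) = 0.0549 × 6.692 = 0.367 mM.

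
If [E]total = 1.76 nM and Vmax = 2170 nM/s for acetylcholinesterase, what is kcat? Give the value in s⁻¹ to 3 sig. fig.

kcat = Vmax/[E]total = 2170 nM/s / 1.76 nM = 1230 s⁻¹.

1230 s⁻¹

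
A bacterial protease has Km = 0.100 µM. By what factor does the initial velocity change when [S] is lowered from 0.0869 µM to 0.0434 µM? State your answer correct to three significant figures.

0.651

The fractional saturations are [S]/(Km+[S]) = 0.0869/0.1869 = 0.4650 and 0.0434/0.1434 = 0.3026.
v₂/v₁ is just their ratio: 0.3026/0.4650 = 0.651.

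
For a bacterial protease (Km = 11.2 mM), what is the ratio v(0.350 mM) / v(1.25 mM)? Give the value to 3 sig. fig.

0.302

Since Vmax cancels, v₂/v₁ = [S]₂(Km+[S]₁) / [S]₁(Km+[S]₂).
= 0.350×(11.2+1.25) / (1.25×(11.2+0.350)) = 4.357/14.44 = 0.302.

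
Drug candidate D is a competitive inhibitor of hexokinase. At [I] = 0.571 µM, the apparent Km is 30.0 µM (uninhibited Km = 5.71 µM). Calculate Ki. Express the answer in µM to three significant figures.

0.134 µM

Competitive: Km,app = α·Km with α = 1 + [I]/Ki.
α = Km,app/Km = 30.0/5.71 = 5.254.
Since α = 1 + [I]/Ki, [I]/Ki = 5.254 − 1 = 4.254 and Ki = 0.571/4.254 = 0.134 µM.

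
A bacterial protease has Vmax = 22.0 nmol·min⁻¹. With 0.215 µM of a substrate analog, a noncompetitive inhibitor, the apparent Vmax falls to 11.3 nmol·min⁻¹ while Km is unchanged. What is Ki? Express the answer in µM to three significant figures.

Noncompetitive: Vmax,app = Vmax/α with α = 1 + [I]/Ki.
α = Vmax/Vmax,app = 22.0/11.3 = 1.947.
Ki = [I]/(α − 1) = 0.215/0.9469 = 0.227 µM.

0.227 µM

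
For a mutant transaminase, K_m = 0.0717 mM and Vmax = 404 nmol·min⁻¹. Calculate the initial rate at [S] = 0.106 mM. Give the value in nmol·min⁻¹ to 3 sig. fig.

241 nmol·min⁻¹

[S]/(Km+[S]) = 0.106/0.1777 = 0.5965, the fractional saturation.
v = 0.5965 × Vmax = 0.5965 × 404 = 241 nmol·min⁻¹.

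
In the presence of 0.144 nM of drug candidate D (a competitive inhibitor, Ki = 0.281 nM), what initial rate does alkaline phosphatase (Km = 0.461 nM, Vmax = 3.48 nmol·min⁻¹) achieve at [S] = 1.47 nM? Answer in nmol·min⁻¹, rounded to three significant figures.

With α = 1 + [I]/Ki = 1 + 0.144/0.281 = 1.512, the competitive rate law is v = Vmax[S] / (αKm + [S]).
v = 3.48×1.47 / (1.512×0.461 + 1.47) = 5.116/2.167 = 2.36 nmol·min⁻¹.

2.36 nmol·min⁻¹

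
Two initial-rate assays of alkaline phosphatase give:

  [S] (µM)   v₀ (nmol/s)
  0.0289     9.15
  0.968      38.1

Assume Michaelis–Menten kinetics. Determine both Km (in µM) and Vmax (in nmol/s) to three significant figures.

From v = Vmax[S]/(Km+[S]), each point gives Vmax = v(Km+[S])/[S].
Equating: 9.15(Km+0.0289)/0.0289 = 38.1(Km+0.968)/0.968.
316.6·Km + 9.15 = 39.36·Km + 38.1, so (316.6 − 39.36)·Km = 38.1 − 9.15.
Km = 28.95/277.2 = 0.104 µM; then Vmax = 9.15(0.104+0.0289)/0.0289 = 42.2 nmol/s.

Km = 0.104 µM; Vmax = 42.2 nmol/s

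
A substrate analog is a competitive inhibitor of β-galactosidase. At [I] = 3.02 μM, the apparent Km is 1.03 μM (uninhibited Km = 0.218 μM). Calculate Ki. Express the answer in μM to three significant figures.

Competitive: Km,app = α·Km with α = 1 + [I]/Ki.
α = Km,app/Km = 1.03/0.218 = 4.725.
Since α = 1 + [I]/Ki, [I]/Ki = 4.725 − 1 = 3.725 and Ki = 3.02/3.725 = 0.811 μM.

0.811 μM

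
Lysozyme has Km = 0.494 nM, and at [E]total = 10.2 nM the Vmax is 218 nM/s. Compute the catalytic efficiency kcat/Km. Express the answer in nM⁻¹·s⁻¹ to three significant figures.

43.3 nM⁻¹·s⁻¹

kcat = Vmax/[E]total = 218/10.2 = 21.4 s⁻¹.
kcat/Km = 21.4/0.494 = 43.3 nM⁻¹·s⁻¹.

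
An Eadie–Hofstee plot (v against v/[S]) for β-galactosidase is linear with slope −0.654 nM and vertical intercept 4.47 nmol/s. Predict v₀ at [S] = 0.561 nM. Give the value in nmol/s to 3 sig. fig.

2.06 nmol/s

In the Eadie–Hofstee form v = Vmax − Km·(v/[S]), the slope is −Km and the intercept is Vmax, so Km = 0.654 nM and Vmax = 4.47 nmol/s.
v = 4.47 × 0.561/(0.654 + 0.561) = 2.06 nmol/s.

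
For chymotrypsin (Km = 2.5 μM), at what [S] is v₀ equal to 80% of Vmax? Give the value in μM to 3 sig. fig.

10.0 μM

v/Vmax = [S]/(Km+[S]) = 0.8, so [S] = Km·0.8/(1 − 0.8) = 2.5 × 4.000.
[S] = 10.0 μM.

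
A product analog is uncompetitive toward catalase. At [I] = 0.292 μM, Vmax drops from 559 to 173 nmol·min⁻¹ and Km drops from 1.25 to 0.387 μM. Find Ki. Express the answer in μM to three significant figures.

0.131 μM

Uncompetitive: Vmax,app = Vmax/α (and Km,app = Km/α) with α = 1 + [I]/Ki.
α = Vmax/Vmax,app = 559/173 = 3.231.
Since α = 1 + [I]/Ki, [I]/Ki = 3.231 − 1 = 2.231 and Ki = 0.292/2.231 = 0.131 μM.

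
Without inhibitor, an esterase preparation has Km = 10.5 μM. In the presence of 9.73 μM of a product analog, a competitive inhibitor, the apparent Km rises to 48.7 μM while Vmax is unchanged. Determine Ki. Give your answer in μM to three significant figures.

2.67 μM

Competitive: Km,app = α·Km with α = 1 + [I]/Ki.
α = Km,app/Km = 48.7/10.5 = 4.638.
Ki = [I]/(α − 1) = 9.73/3.638 = 2.67 μM.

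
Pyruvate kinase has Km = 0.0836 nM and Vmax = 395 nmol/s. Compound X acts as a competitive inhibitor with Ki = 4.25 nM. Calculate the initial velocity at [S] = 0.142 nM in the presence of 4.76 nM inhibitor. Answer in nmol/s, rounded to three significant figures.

176 nmol/s

α = 1 + [I]/Ki = 1 + 4.76/4.25 = 2.120.
For a competitive inhibitor, Vmax is unchanged and the apparent Km becomes α·Km: Km,app = 0.177 nM, Vmax,app = 395 nmol/s.
v = Vmax,app·[S]/(Km,app + [S]) = 395 × 0.142/(0.177 + 0.142) = 176 nmol/s.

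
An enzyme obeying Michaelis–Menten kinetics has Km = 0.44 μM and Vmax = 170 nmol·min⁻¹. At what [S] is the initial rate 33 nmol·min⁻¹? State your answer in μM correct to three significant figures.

The required fractional saturation is v/Vmax = 33/170 = 0.1941.
Then [S]/(Km+[S]) = 0.1941 ⇒ [S] = 0.44 × 0.1941/(1 − 0.1941) = 0.106 μM.

0.106 μM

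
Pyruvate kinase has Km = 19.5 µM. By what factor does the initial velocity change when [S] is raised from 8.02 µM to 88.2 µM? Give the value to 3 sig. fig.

Since Vmax cancels, v₂/v₁ = [S]₂(Km+[S]₁) / [S]₁(Km+[S]₂).
= 88.2×(19.5+8.02) / (8.02×(19.5+88.2)) = 2427/863.8 = 2.81.

2.81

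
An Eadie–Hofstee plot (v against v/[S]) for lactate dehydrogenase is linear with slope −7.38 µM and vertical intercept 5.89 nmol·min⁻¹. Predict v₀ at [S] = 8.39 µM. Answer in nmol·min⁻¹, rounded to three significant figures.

3.13 nmol·min⁻¹

In the Eadie–Hofstee form v = Vmax − Km·(v/[S]), the slope is −Km and the intercept is Vmax, so Km = 7.38 µM and Vmax = 5.89 nmol·min⁻¹.
v = 5.89 × 8.39/(7.38 + 8.39) = 3.13 nmol·min⁻¹.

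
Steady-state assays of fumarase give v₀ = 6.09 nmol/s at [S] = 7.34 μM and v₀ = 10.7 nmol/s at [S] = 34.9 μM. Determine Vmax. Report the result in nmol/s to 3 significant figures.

In reciprocal form, 1/v = (Km/Vmax)·(1/[S]) + 1/Vmax. The two points give (1/[S], 1/v) = (0.1362, 0.1642) and (0.02865, 0.09346).
Slope = (0.1642 − 0.09346)/(0.1362 − 0.02865) = 0.6576; intercept = 0.1642 − 0.6576×0.1362 = 0.07462.
Vmax = 1/intercept = 13.4 nmol/s; Km = slope × Vmax = 0.6576 × 13.4 = 8.81 μM.

13.4 nmol/s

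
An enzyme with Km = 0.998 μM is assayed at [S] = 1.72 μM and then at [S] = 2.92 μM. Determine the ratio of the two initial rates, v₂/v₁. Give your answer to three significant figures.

Since Vmax cancels, v₂/v₁ = [S]₂(Km+[S]₁) / [S]₁(Km+[S]₂).
= 2.92×(0.998+1.72) / (1.72×(0.998+2.92)) = 7.937/6.739 = 1.18.

1.18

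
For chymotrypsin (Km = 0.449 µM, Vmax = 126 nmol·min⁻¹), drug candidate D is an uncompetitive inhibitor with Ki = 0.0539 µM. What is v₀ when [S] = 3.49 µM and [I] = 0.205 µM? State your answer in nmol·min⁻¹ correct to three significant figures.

α = 1 + [I]/Ki = 1 + 0.205/0.0539 = 4.803.
For an uncompetitive inhibitor, both parameters are divided by α, giving Vmax/α and Km/α: Km,app = 0.0935 µM, Vmax,app = 26.2 nmol·min⁻¹.
v = Vmax,app·[S]/(Km,app + [S]) = 26.2 × 3.49/(0.0935 + 3.49) = 25.5 nmol·min⁻¹.

25.5 nmol·min⁻¹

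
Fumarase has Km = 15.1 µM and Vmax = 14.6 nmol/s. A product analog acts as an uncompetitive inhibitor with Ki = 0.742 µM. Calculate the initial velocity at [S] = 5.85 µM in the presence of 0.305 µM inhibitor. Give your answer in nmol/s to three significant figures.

3.66 nmol/s

α = 1 + [I]/Ki = 1 + 0.305/0.742 = 1.411.
For an uncompetitive inhibitor, both parameters are divided by α, giving Vmax/α and Km/α: Km,app = 10.7 µM, Vmax,app = 10.3 nmol/s.
v = Vmax,app·[S]/(Km,app + [S]) = 10.3 × 5.85/(10.7 + 5.85) = 3.66 nmol/s.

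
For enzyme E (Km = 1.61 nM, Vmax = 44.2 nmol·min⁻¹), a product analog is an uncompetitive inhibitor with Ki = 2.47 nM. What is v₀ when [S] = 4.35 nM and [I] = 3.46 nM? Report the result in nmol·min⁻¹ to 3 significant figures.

16.0 nmol·min⁻¹

With α = 1 + [I]/Ki = 1 + 3.46/2.47 = 2.401, the uncompetitive rate law is v = (Vmax/α)·[S] / (Km/α + [S]).
v = (44.2/2.401)×4.35 / (1.61/2.401 + 4.35) = 80.09/5.021 = 16.0 nmol·min⁻¹.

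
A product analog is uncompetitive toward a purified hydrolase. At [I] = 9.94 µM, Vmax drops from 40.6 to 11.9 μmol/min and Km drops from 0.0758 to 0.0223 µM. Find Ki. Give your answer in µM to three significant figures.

Uncompetitive: Vmax,app = Vmax/α (and Km,app = Km/α) with α = 1 + [I]/Ki.
α = Vmax/Vmax,app = 40.6/11.9 = 3.412.
Since α = 1 + [I]/Ki, [I]/Ki = 3.412 − 1 = 2.412 and Ki = 9.94/2.412 = 4.12 µM.

4.12 µM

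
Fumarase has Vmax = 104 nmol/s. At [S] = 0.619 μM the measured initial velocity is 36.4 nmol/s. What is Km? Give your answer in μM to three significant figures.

v/Vmax = 36.4/104 = 0.3500 = [S]/(Km+[S]).
So Km + [S] = [S]/0.3500 = 1.769 μM, giving Km = 1.769 − 0.619 = 1.15 μM.

1.15 μM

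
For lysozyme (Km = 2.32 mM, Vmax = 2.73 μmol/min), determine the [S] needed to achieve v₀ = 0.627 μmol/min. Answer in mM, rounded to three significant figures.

The required fractional saturation is v/Vmax = 0.627/2.73 = 0.2297.
Then [S]/(Km+[S]) = 0.2297 ⇒ [S] = 2.32 × 0.2297/(1 − 0.2297) = 0.692 mM.

0.692 mM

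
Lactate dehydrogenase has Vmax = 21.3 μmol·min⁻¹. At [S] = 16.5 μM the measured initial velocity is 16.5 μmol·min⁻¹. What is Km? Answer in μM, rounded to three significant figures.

From v = Vmax[S]/(Km+[S]), Km = [S](Vmax − v)/v.
Km = 16.5 × (21.3 − 16.5) / 16.5 = 79.20/16.5 = 4.80 μM.

4.80 μM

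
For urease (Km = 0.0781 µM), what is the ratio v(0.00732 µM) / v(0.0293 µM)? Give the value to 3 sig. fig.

0.314

The fractional saturations are [S]/(Km+[S]) = 0.0293/0.1074 = 0.2728 and 0.00732/0.08542 = 0.08569.
v₂/v₁ is just their ratio: 0.08569/0.2728 = 0.314.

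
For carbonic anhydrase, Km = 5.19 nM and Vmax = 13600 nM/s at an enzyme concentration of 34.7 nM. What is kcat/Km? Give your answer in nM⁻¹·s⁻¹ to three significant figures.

75.5 nM⁻¹·s⁻¹

kcat = Vmax/[E]total = 13600/34.7 = 392 s⁻¹.
kcat/Km = 392/5.19 = 75.5 nM⁻¹·s⁻¹.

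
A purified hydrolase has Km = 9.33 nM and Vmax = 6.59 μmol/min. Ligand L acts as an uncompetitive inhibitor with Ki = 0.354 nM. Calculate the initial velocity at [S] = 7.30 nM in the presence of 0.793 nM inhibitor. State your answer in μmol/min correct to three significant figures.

With α = 1 + [I]/Ki = 1 + 0.793/0.354 = 3.240, the uncompetitive rate law is v = (Vmax/α)·[S] / (Km/α + [S]).
v = (6.59/3.240)×7.30 / (9.33/3.240 + 7.30) = 14.85/10.18 = 1.46 μmol/min.

1.46 μmol/min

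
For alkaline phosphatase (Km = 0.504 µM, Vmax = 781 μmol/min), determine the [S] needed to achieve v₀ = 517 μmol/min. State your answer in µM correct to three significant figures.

0.987 µM

The required fractional saturation is v/Vmax = 517/781 = 0.6620.
Then [S]/(Km+[S]) = 0.6620 ⇒ [S] = 0.504 × 0.6620/(1 − 0.6620) = 0.987 µM.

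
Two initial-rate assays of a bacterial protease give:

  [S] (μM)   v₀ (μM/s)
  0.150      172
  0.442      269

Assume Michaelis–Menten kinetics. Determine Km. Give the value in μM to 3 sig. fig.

0.180 μM

In reciprocal form, 1/v = (Km/Vmax)·(1/[S]) + 1/Vmax. The two points give (1/[S], 1/v) = (6.667, 0.005814) and (2.262, 0.003717).
Slope = (0.005814 − 0.003717)/(6.667 − 2.262) = 0.0004760; intercept = 0.005814 − 0.0004760×6.667 = 0.002641.
Vmax = 1/intercept = 379 μM/s; Km = slope × Vmax = 0.0004760 × 379 = 0.180 μM.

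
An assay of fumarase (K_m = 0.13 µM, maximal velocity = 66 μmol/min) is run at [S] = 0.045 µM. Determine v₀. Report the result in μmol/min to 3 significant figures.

17.0 μmol/min

[S]/(Km+[S]) = 0.045/0.1750 = 0.2571, the fractional saturation.
v = 0.2571 × Vmax = 0.2571 × 66 = 17.0 μmol/min.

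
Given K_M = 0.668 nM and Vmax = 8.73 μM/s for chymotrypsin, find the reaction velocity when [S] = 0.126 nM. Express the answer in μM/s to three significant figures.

v = Vmax·[S]/(Km + [S]) = 8.73 × 0.126 / (0.668 + 0.126)
  = 1.100 / 0.7940 = 1.39 μM/s.

1.39 μM/s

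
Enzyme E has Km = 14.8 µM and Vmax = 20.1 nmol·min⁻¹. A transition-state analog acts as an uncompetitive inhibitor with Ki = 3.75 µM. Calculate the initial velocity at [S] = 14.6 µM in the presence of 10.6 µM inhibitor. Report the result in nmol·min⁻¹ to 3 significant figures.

4.15 nmol·min⁻¹

With α = 1 + [I]/Ki = 1 + 10.6/3.75 = 3.827, the uncompetitive rate law is v = (Vmax/α)·[S] / (Km/α + [S]).
v = (20.1/3.827)×14.6 / (14.8/3.827 + 14.6) = 76.69/18.47 = 4.15 nmol·min⁻¹.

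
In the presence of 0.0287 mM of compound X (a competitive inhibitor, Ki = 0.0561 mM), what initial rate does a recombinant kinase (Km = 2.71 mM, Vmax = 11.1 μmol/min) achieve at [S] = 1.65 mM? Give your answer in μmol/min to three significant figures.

3.19 μmol/min

With α = 1 + [I]/Ki = 1 + 0.0287/0.0561 = 1.512, the competitive rate law is v = Vmax[S] / (αKm + [S]).
v = 11.1×1.65 / (1.512×2.71 + 1.65) = 18.31/5.746 = 3.19 μmol/min.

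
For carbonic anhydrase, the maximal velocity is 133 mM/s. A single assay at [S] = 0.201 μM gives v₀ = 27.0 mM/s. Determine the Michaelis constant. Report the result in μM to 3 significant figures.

0.789 μM

From v = Vmax[S]/(Km+[S]), Km = [S](Vmax − v)/v.
Km = 0.201 × (133 − 27.0) / 27.0 = 21.31/27.0 = 0.789 μM.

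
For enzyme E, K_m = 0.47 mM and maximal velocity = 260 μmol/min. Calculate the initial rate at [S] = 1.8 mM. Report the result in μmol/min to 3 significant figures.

[S]/(Km+[S]) = 1.8/2.270 = 0.7930, the fractional saturation.
v = 0.7930 × Vmax = 0.7930 × 260 = 206 μmol/min.

206 μmol/min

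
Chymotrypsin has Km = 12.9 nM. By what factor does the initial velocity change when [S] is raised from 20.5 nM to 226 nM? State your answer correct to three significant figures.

Since Vmax cancels, v₂/v₁ = [S]₂(Km+[S]₁) / [S]₁(Km+[S]₂).
= 226×(12.9+20.5) / (20.5×(12.9+226)) = 7548/4897 = 1.54.

1.54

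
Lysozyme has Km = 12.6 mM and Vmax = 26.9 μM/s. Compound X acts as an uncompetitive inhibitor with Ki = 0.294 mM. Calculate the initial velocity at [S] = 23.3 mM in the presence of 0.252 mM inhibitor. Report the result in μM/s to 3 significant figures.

11.2 μM/s

With α = 1 + [I]/Ki = 1 + 0.252/0.294 = 1.857, the uncompetitive rate law is v = (Vmax/α)·[S] / (Km/α + [S]).
v = (26.9/1.857)×23.3 / (12.6/1.857 + 23.3) = 337.5/30.08 = 11.2 μM/s.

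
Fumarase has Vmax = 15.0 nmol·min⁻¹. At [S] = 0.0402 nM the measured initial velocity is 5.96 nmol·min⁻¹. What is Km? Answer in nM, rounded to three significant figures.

From v = Vmax[S]/(Km+[S]), Km = [S](Vmax − v)/v.
Km = 0.0402 × (15.0 − 5.96) / 5.96 = 0.3634/5.96 = 0.0610 nM.

0.0610 nM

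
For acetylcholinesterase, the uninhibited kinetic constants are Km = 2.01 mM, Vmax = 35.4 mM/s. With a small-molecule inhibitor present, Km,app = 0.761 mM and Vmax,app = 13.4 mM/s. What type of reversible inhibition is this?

uncompetitive

Both Km and Vmax decrease by the same factor (~2.64-fold) — characteristic of uncompetitive inhibition.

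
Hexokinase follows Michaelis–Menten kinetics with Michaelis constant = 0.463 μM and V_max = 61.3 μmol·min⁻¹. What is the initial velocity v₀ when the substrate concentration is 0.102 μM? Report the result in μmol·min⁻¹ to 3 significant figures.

11.1 μmol·min⁻¹

v = Vmax·[S]/(Km + [S]) = 61.3 × 0.102 / (0.463 + 0.102)
  = 6.253 / 0.5650 = 11.1 μmol·min⁻¹.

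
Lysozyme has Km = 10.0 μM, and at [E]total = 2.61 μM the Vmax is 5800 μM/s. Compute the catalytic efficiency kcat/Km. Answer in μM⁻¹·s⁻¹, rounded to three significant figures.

222 μM⁻¹·s⁻¹

kcat = Vmax/[E]total = 5800/2.61 = 2220 s⁻¹.
kcat/Km = 2220/10.0 = 222 μM⁻¹·s⁻¹.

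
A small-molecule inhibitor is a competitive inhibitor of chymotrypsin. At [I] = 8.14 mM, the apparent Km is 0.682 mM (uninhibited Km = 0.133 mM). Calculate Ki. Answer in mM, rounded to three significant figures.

1.97 mM

Competitive: Km,app = α·Km with α = 1 + [I]/Ki.
α = Km,app/Km = 0.682/0.133 = 5.128.
Ki = [I]/(α − 1) = 8.14/4.128 = 1.97 mM.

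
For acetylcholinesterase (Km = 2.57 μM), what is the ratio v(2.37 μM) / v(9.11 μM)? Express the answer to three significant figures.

Since Vmax cancels, v₂/v₁ = [S]₂(Km+[S]₁) / [S]₁(Km+[S]₂).
= 2.37×(2.57+9.11) / (9.11×(2.57+2.37)) = 27.68/45.00 = 0.615.

0.615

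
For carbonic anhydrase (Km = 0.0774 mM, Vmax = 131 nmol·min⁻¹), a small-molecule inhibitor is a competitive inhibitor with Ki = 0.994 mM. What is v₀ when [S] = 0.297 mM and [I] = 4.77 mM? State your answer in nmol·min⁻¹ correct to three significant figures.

52.2 nmol·min⁻¹

α = 1 + [I]/Ki = 1 + 4.77/0.994 = 5.799.
For a competitive inhibitor, Vmax is unchanged and the apparent Km becomes α·Km: Km,app = 0.449 mM, Vmax,app = 131 nmol·min⁻¹.
v = Vmax,app·[S]/(Km,app + [S]) = 131 × 0.297/(0.449 + 0.297) = 52.2 nmol·min⁻¹.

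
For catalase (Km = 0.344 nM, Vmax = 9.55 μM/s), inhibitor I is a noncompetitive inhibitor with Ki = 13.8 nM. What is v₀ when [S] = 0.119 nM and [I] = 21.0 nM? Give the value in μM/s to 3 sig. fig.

With α = 1 + [I]/Ki = 1 + 21.0/13.8 = 2.522, the noncompetitive rate law is v = (Vmax/α)·[S] / (Km + [S]).
v = (9.55/2.522)×0.119 / (0.344 + 0.119) = 0.4507/0.4630 = 0.973 μM/s.

0.973 μM/s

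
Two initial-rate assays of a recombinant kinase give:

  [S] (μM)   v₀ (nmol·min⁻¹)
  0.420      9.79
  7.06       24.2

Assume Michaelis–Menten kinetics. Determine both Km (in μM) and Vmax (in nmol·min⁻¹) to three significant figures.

Km = 0.725 μM; Vmax = 26.7 nmol·min⁻¹

From v = Vmax[S]/(Km+[S]), each point gives Vmax = v(Km+[S])/[S].
Equating: 9.79(Km+0.420)/0.420 = 24.2(Km+7.06)/7.06.
23.31·Km + 9.79 = 3.428·Km + 24.2, so (23.31 − 3.428)·Km = 24.2 − 9.79.
Km = 14.41/19.88 = 0.725 μM; then Vmax = 9.79(0.725+0.420)/0.420 = 26.7 nmol·min⁻¹.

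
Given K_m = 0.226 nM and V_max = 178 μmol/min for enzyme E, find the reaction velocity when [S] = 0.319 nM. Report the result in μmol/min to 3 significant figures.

104 μmol/min

[S]/(Km+[S]) = 0.319/0.5450 = 0.5853, the fractional saturation.
v = 0.5853 × Vmax = 0.5853 × 178 = 104 μmol/min.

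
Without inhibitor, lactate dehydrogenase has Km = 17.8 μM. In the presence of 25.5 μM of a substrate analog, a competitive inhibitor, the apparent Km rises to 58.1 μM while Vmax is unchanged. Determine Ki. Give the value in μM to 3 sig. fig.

11.3 μM

Competitive: Km,app = α·Km with α = 1 + [I]/Ki.
α = Km,app/Km = 58.1/17.8 = 3.264.
Since α = 1 + [I]/Ki, [I]/Ki = 3.264 − 1 = 2.264 and Ki = 25.5/2.264 = 11.3 μM.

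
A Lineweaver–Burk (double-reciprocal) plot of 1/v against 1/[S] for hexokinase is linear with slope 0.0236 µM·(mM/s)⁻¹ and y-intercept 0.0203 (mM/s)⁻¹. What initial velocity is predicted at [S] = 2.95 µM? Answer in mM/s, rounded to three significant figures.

35.3 mM/s

The y-intercept is 1/Vmax, so Vmax = 1/0.0203 = 49.3 mM/s.
The slope is Km/Vmax, so Km = 0.0236 × 49.3 = 1.16 µM.
Then v = 49.3 × 2.95/(1.16 + 2.95) = 35.3 mM/s.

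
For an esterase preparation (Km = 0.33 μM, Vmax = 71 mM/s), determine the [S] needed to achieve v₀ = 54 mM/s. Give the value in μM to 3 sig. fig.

1.05 μM

The required fractional saturation is v/Vmax = 54/71 = 0.7606.
Then [S]/(Km+[S]) = 0.7606 ⇒ [S] = 0.33 × 0.7606/(1 − 0.7606) = 1.05 μM.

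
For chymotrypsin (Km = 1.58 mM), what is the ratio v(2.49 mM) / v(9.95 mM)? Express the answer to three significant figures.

0.709

The fractional saturations are [S]/(Km+[S]) = 9.95/11.53 = 0.8630 and 2.49/4.070 = 0.6118.
v₂/v₁ is just their ratio: 0.6118/0.8630 = 0.709.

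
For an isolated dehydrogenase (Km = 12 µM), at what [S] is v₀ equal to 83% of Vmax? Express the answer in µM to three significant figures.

v/Vmax = [S]/(Km+[S]) = 0.83, so [S] = Km·0.83/(1 − 0.83) = 12 × 4.882.
[S] = 58.6 µM.

58.6 µM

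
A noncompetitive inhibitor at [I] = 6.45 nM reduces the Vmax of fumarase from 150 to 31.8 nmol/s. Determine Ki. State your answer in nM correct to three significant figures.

1.74 nM

Noncompetitive: Vmax,app = Vmax/α with α = 1 + [I]/Ki.
α = Vmax/Vmax,app = 150/31.8 = 4.717.
Ki = [I]/(α − 1) = 6.45/3.717 = 1.74 nM.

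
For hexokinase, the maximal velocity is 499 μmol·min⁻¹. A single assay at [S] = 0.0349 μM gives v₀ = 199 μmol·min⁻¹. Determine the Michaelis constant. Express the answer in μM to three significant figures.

0.0526 μM

v/Vmax = 199/499 = 0.3988 = [S]/(Km+[S]).
So Km + [S] = [S]/0.3988 = 0.08751 μM, giving Km = 0.08751 − 0.0349 = 0.0526 μM.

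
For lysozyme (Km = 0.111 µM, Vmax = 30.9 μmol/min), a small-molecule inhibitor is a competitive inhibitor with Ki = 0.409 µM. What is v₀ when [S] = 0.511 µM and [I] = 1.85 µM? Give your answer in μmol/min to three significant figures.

With α = 1 + [I]/Ki = 1 + 1.85/0.409 = 5.523, the competitive rate law is v = Vmax[S] / (αKm + [S]).
v = 30.9×0.511 / (5.523×0.111 + 0.511) = 15.79/1.124 = 14.0 μmol/min.

14.0 μmol/min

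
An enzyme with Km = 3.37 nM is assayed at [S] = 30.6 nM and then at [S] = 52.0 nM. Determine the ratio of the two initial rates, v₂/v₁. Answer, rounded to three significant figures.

1.04

Since Vmax cancels, v₂/v₁ = [S]₂(Km+[S]₁) / [S]₁(Km+[S]₂).
= 52.0×(3.37+30.6) / (30.6×(3.37+52.0)) = 1766/1694 = 1.04.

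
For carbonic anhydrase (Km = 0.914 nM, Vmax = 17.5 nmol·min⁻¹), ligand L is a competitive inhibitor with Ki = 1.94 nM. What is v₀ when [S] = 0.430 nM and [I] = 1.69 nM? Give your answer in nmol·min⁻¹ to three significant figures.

With α = 1 + [I]/Ki = 1 + 1.69/1.94 = 1.871, the competitive rate law is v = Vmax[S] / (αKm + [S]).
v = 17.5×0.430 / (1.871×0.914 + 0.430) = 7.525/2.140 = 3.52 nmol·min⁻¹.

3.52 nmol·min⁻¹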